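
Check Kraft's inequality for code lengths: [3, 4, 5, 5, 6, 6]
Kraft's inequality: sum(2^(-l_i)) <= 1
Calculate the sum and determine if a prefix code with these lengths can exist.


Sum = 2^(-3) + 2^(-4) + 2^(-5) + 2^(-5) + 2^(-6) + 2^(-6)
    = 0.125 + 0.0625 + 0.03125 + 0.03125 + 0.015625 + 0.015625
    = 18/64 = 0.28125
Since 0.28125 <= 1, Kraft's inequality IS satisfied.
A prefix code with these lengths CAN exist.

Kraft sum = 0.28125. Satisfied.


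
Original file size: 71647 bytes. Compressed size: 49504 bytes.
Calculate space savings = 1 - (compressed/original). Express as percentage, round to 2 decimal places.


ratio = compressed/original = 49504/71647 = 0.690943
savings = 1 - ratio = 1 - 0.690943 = 0.309057
as a percentage: 0.309057 * 100 = 30.91%

Space savings = 1 - 49504/71647 = 30.91%


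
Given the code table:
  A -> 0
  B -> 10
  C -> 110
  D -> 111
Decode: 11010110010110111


Decoding:
110 -> C
10 -> B
110 -> C
0 -> A
10 -> B
110 -> C
111 -> D


Result: CBCABCD


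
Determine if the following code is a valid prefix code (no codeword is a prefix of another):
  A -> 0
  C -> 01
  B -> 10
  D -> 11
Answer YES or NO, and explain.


Checking each pair (does one codeword prefix another?):
  A='0' vs C='01': prefix -- VIOLATION

NO -- this is NOT a valid prefix code. A (0) is a prefix of C (01).


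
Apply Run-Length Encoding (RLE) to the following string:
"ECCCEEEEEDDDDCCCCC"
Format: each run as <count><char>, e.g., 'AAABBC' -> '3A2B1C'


Scanning runs left to right:
  i=0: run of 'E' x 1 -> '1E'
  i=1: run of 'C' x 3 -> '3C'
  i=4: run of 'E' x 5 -> '5E'
  i=9: run of 'D' x 4 -> '4D'
  i=13: run of 'C' x 5 -> '5C'

RLE = 1E3C5E4D5C


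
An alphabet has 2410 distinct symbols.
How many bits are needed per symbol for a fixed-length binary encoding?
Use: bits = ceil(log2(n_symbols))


log2(2410) = 11.2348
Bracket: 2^11 = 2048 < 2410 <= 2^12 = 4096
So ceil(log2(2410)) = 12

bits = ceil(log2(2410)) = ceil(11.2348) = 12 bits


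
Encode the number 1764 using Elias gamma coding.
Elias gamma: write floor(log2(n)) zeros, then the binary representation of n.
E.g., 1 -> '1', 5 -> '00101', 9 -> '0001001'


num_bits = floor(log2(1764)) + 1 = 11
leading_zeros = num_bits - 1 = 10
binary(1764) = 11011100100

Elias gamma(1764) = '0000000000' + '11011100100' = 000000000011011100100 (21 bits)


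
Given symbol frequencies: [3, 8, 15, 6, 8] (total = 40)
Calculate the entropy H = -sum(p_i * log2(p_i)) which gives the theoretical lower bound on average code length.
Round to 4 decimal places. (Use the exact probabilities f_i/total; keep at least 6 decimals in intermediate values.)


Per-symbol terms -p_i * log2(p_i) with p_i = f_i/40:
  p = 3/40 = 0.075000: log2(p) = -3.736966, -p*log2(p) = 0.280272
  p = 8/40 = 0.200000: log2(p) = -2.321928, -p*log2(p) = 0.464386
  p = 15/40 = 0.375000: log2(p) = -1.415037, -p*log2(p) = 0.530639
  p = 6/40 = 0.150000: log2(p) = -2.736966, -p*log2(p) = 0.410545
  p = 8/40 = 0.200000: log2(p) = -2.321928, -p*log2(p) = 0.464386
H = 0.280272 + 0.464386 + 0.530639 + 0.410545 + 0.464386 = 2.150228

H = 2.1502 bits/symbol


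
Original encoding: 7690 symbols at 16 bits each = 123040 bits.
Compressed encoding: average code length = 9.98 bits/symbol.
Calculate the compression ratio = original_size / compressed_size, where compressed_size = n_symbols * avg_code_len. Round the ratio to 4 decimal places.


original_size = n_symbols * orig_bits = 7690 * 16 = 123040 bits
compressed_size = n_symbols * avg_code_len = 7690 * 9.98 = 76746.2 bits
ratio = original_size / compressed_size = 123040 / 76746.2 = 1.6032

Compression ratio = 1.6032


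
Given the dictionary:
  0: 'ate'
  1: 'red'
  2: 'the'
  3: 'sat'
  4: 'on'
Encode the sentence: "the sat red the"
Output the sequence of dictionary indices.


Look up each word in the dictionary:
  'the' -> 2
  'sat' -> 3
  'red' -> 1
  'the' -> 2

Encoded: [2, 3, 1, 2]


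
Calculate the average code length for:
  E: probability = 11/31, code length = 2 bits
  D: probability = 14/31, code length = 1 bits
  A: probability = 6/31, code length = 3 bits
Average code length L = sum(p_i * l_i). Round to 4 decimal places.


Weighted contributions p_i * l_i:
  E: (11/31) * 2 = 22/31
  D: (14/31) * 1 = 14/31
  A: (6/31) * 3 = 18/31
Sum = (22 + 14 + 18)/31 = 54/31

L = 54/31 = 1.7419 bits/symbol


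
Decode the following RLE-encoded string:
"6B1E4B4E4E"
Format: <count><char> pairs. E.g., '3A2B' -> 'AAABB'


Expanding each <count><char> pair:
  6B -> 'BBBBBB'
  1E -> 'E'
  4B -> 'BBBB'
  4E -> 'EEEE'
  4E -> 'EEEE'

Decoded = BBBBBBEBBBBEEEEEEEE


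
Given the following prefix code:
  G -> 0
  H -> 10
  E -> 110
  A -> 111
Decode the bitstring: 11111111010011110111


Decoding step by step:
Bits 111 -> A
Bits 111 -> A
Bits 110 -> E
Bits 10 -> H
Bits 0 -> G
Bits 111 -> A
Bits 10 -> H
Bits 111 -> A


Decoded message: AAEHGAHA


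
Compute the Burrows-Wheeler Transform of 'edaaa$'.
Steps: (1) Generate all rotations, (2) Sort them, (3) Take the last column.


Rotations (sorted):
  0: $edaaa -> last char: a
  1: a$edaa -> last char: a
  2: aa$eda -> last char: a
  3: aaa$ed -> last char: d
  4: daaa$e -> last char: e
  5: edaaa$ -> last char: $


BWT = aaade$


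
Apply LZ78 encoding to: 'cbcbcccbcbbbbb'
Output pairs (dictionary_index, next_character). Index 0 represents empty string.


LZ78 encoding steps:
Dictionary: {0: ''}
Step 1: w='' (idx 0), next='c' -> output (0, 'c'), add 'c' as idx 1
Step 2: w='' (idx 0), next='b' -> output (0, 'b'), add 'b' as idx 2
Step 3: w='c' (idx 1), next='b' -> output (1, 'b'), add 'cb' as idx 3
Step 4: w='c' (idx 1), next='c' -> output (1, 'c'), add 'cc' as idx 4
Step 5: w='cb' (idx 3), next='c' -> output (3, 'c'), add 'cbc' as idx 5
Step 6: w='b' (idx 2), next='b' -> output (2, 'b'), add 'bb' as idx 6
Step 7: w='bb' (idx 6), next='b' -> output (6, 'b'), add 'bbb' as idx 7


Encoded: [(0, 'c'), (0, 'b'), (1, 'b'), (1, 'c'), (3, 'c'), (2, 'b'), (6, 'b')]


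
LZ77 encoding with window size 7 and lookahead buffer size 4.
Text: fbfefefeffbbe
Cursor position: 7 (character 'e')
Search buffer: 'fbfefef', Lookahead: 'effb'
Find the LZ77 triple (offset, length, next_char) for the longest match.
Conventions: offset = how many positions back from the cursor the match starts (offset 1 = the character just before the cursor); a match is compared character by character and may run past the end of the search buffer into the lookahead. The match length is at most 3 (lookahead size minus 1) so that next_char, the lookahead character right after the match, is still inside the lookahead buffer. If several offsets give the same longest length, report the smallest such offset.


Try each offset into the search buffer:
  offset=1 (pos 6, char 'f'): match length 0
  offset=2 (pos 5, char 'e'): match length 2
  offset=3 (pos 4, char 'f'): match length 0
  offset=4 (pos 3, char 'e'): match length 2
  offset=5 (pos 2, char 'f'): match length 0
  offset=6 (pos 1, char 'b'): match length 0
  offset=7 (pos 0, char 'f'): match length 0
Longest match has length 2, found at offsets 2, 4; take the smallest, offset 2.
next_char = character at position 7 + 2 = 9 -> 'f'

Best match: offset=2, length=2 (matching 'ef' starting at position 5)
LZ77 triple: (2, 2, 'f')


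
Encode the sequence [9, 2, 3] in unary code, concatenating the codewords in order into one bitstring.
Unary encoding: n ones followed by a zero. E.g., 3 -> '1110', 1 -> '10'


Encode each number as n ones followed by a terminating 0:
  9 -> 1111111110 (10 bits)
  2 -> 110 (3 bits)
  3 -> 1110 (4 bits)
Total length = 10 + 3 + 4 = 17 bits.

Unary([9, 2, 3]) = 11111111101101110 (17 bits)


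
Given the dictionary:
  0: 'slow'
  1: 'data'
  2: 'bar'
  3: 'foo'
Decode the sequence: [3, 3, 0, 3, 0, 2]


Look up each index in the dictionary:
  3 -> 'foo'
  3 -> 'foo'
  0 -> 'slow'
  3 -> 'foo'
  0 -> 'slow'
  2 -> 'bar'

Decoded: "foo foo slow foo slow bar"


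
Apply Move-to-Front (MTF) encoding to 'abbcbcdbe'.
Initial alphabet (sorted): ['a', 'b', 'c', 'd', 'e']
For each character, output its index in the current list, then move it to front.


MTF encoding:
'a': index 0 in ['a', 'b', 'c', 'd', 'e'] -> ['a', 'b', 'c', 'd', 'e']
'b': index 1 in ['a', 'b', 'c', 'd', 'e'] -> ['b', 'a', 'c', 'd', 'e']
'b': index 0 in ['b', 'a', 'c', 'd', 'e'] -> ['b', 'a', 'c', 'd', 'e']
'c': index 2 in ['b', 'a', 'c', 'd', 'e'] -> ['c', 'b', 'a', 'd', 'e']
'b': index 1 in ['c', 'b', 'a', 'd', 'e'] -> ['b', 'c', 'a', 'd', 'e']
'c': index 1 in ['b', 'c', 'a', 'd', 'e'] -> ['c', 'b', 'a', 'd', 'e']
'd': index 3 in ['c', 'b', 'a', 'd', 'e'] -> ['d', 'c', 'b', 'a', 'e']
'b': index 2 in ['d', 'c', 'b', 'a', 'e'] -> ['b', 'd', 'c', 'a', 'e']
'e': index 4 in ['b', 'd', 'c', 'a', 'e'] -> ['e', 'b', 'd', 'c', 'a']


Output: [0, 1, 0, 2, 1, 1, 3, 2, 4]


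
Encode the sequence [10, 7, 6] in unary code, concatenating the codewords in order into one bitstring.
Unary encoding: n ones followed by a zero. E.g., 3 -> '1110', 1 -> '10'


Encode each number as n ones followed by a terminating 0:
  10 -> 11111111110 (11 bits)
  7 -> 11111110 (8 bits)
  6 -> 1111110 (7 bits)
Total length = 11 + 8 + 7 = 26 bits.

Unary([10, 7, 6]) = 11111111110111111101111110 (26 bits)


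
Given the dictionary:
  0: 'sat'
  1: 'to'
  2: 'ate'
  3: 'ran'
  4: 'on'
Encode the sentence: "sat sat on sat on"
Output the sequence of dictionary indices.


Look up each word in the dictionary:
  'sat' -> 0
  'sat' -> 0
  'on' -> 4
  'sat' -> 0
  'on' -> 4

Encoded: [0, 0, 4, 0, 4]


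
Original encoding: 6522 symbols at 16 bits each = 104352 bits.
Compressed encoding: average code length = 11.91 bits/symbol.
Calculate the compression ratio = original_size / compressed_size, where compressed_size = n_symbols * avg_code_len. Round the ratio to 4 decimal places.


original_size = n_symbols * orig_bits = 6522 * 16 = 104352 bits
compressed_size = n_symbols * avg_code_len = 6522 * 11.91 = 77677.02 bits
ratio = original_size / compressed_size = 104352 / 77677.02 = 1.3434

Compression ratio = 1.3434


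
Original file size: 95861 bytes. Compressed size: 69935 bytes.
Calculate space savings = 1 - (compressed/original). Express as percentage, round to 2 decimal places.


ratio = compressed/original = 69935/95861 = 0.729546
savings = 1 - ratio = 1 - 0.729546 = 0.270454
as a percentage: 0.270454 * 100 = 27.05%

Space savings = 1 - 69935/95861 = 27.05%


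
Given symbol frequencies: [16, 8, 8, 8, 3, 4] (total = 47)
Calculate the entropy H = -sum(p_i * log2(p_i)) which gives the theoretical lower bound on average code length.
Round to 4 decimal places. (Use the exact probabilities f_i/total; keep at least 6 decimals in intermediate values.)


Per-symbol terms -p_i * log2(p_i) with p_i = f_i/47:
  p = 16/47 = 0.340426: log2(p) = -1.554589, -p*log2(p) = 0.529222
  p = 8/47 = 0.170213: log2(p) = -2.554589, -p*log2(p) = 0.434824
  p = 8/47 = 0.170213: log2(p) = -2.554589, -p*log2(p) = 0.434824
  p = 8/47 = 0.170213: log2(p) = -2.554589, -p*log2(p) = 0.434824
  p = 3/47 = 0.063830: log2(p) = -3.969626, -p*log2(p) = 0.253380
  p = 4/47 = 0.085106: log2(p) = -3.554589, -p*log2(p) = 0.302518
H = 0.529222 + 0.434824 + 0.434824 + 0.434824 + 0.253380 + 0.302518 = 2.389592

H = 2.3896 bits/symbol


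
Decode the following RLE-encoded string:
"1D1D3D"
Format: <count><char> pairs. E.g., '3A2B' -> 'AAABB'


Expanding each <count><char> pair:
  1D -> 'D'
  1D -> 'D'
  3D -> 'DDD'

Decoded = DDDDD


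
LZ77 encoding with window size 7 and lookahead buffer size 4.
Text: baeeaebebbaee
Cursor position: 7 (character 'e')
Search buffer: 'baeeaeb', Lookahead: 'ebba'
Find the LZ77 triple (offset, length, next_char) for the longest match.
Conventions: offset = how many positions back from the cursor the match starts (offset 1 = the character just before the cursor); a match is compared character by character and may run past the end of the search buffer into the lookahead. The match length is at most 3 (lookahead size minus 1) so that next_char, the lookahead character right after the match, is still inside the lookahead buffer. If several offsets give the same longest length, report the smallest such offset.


Try each offset into the search buffer:
  offset=1 (pos 6, char 'b'): match length 0
  offset=2 (pos 5, char 'e'): match length 2
  offset=3 (pos 4, char 'a'): match length 0
  offset=4 (pos 3, char 'e'): match length 1
  offset=5 (pos 2, char 'e'): match length 1
  offset=6 (pos 1, char 'a'): match length 0
  offset=7 (pos 0, char 'b'): match length 0
Longest match has length 2 at offset 2.
next_char = character at position 7 + 2 = 9 -> 'b'

Best match: offset=2, length=2 (matching 'eb' starting at position 5)
LZ77 triple: (2, 2, 'b')


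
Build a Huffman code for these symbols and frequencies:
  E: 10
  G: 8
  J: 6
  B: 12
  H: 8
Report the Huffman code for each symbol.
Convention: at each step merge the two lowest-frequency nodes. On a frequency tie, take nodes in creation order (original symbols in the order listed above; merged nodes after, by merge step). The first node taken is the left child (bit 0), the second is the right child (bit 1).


Huffman tree construction:
Step 1: Merge J(6) + G(8) = 14
Step 2: Merge H(8) + E(10) = 18
Step 3: Merge B(12) + (J+G)(14) = 26
Step 4: Merge (H+E)(18) + (B+(J+G))(26) = 44
Read each symbol's code off the tree from the root (left child = 0, right child = 1).

Codes:
  E: 01 (length 2)
  G: 111 (length 3)
  J: 110 (length 3)
  B: 10 (length 2)
  H: 00 (length 2)
Average code length: 102/44 = 2.3182 bits/symbol


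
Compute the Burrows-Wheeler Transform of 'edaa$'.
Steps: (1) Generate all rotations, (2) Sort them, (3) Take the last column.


Rotations (sorted):
  0: $edaa -> last char: a
  1: a$eda -> last char: a
  2: aa$ed -> last char: d
  3: daa$e -> last char: e
  4: edaa$ -> last char: $


BWT = aade$


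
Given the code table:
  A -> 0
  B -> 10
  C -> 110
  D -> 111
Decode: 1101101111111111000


Decoding:
110 -> C
110 -> C
111 -> D
111 -> D
111 -> D
10 -> B
0 -> A
0 -> A


Result: CCDDDBAA


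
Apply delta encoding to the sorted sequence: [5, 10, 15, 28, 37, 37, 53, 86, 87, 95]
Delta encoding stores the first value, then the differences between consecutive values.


First value: 5
Deltas:
  10 - 5 = 5
  15 - 10 = 5
  28 - 15 = 13
  37 - 28 = 9
  37 - 37 = 0
  53 - 37 = 16
  86 - 53 = 33
  87 - 86 = 1
  95 - 87 = 8


Delta encoded: [5, 5, 5, 13, 9, 0, 16, 33, 1, 8]


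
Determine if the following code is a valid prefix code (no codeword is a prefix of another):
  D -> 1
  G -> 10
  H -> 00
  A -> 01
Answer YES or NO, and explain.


Checking each pair (does one codeword prefix another?):
  D='1' vs G='10': prefix -- VIOLATION

NO -- this is NOT a valid prefix code. D (1) is a prefix of G (10).


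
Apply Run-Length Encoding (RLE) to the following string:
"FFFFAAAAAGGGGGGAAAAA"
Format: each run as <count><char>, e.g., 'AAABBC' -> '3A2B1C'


Scanning runs left to right:
  i=0: run of 'F' x 4 -> '4F'
  i=4: run of 'A' x 5 -> '5A'
  i=9: run of 'G' x 6 -> '6G'
  i=15: run of 'A' x 5 -> '5A'

RLE = 4F5A6G5A


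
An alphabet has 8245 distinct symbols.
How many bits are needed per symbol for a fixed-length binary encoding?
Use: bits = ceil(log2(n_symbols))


log2(8245) = 13.0093
Bracket: 2^13 = 8192 < 8245 <= 2^14 = 16384
So ceil(log2(8245)) = 14

bits = ceil(log2(8245)) = ceil(13.0093) = 14 bits


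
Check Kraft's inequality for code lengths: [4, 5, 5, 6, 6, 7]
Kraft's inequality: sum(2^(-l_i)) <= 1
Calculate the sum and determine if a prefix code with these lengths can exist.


Sum = 2^(-4) + 2^(-5) + 2^(-5) + 2^(-6) + 2^(-6) + 2^(-7)
    = 0.0625 + 0.03125 + 0.03125 + 0.015625 + 0.015625 + 0.0078125
    = 21/128 = 0.1640625
Since 0.1640625 <= 1, Kraft's inequality IS satisfied.
A prefix code with these lengths CAN exist.

Kraft sum = 0.1640625. Satisfied.


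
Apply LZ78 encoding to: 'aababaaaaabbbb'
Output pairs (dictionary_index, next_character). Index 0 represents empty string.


LZ78 encoding steps:
Dictionary: {0: ''}
Step 1: w='' (idx 0), next='a' -> output (0, 'a'), add 'a' as idx 1
Step 2: w='a' (idx 1), next='b' -> output (1, 'b'), add 'ab' as idx 2
Step 3: w='ab' (idx 2), next='a' -> output (2, 'a'), add 'aba' as idx 3
Step 4: w='a' (idx 1), next='a' -> output (1, 'a'), add 'aa' as idx 4
Step 5: w='aa' (idx 4), next='b' -> output (4, 'b'), add 'aab' as idx 5
Step 6: w='' (idx 0), next='b' -> output (0, 'b'), add 'b' as idx 6
Step 7: w='b' (idx 6), next='b' -> output (6, 'b'), add 'bb' as idx 7


Encoded: [(0, 'a'), (1, 'b'), (2, 'a'), (1, 'a'), (4, 'b'), (0, 'b'), (6, 'b')]


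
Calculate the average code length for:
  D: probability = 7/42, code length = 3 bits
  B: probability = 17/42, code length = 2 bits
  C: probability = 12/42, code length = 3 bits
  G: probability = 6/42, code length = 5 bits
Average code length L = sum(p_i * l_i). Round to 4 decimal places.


Weighted contributions p_i * l_i:
  D: (7/42) * 3 = 21/42
  B: (17/42) * 2 = 34/42
  C: (12/42) * 3 = 36/42
  G: (6/42) * 5 = 30/42
Sum = (21 + 34 + 36 + 30)/42 = 121/42

L = 121/42 = 2.8810 bits/symbol


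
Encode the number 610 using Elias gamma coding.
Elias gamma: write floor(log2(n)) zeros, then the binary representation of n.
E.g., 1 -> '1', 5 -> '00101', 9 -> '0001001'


num_bits = floor(log2(610)) + 1 = 10
leading_zeros = num_bits - 1 = 9
binary(610) = 1001100010

Elias gamma(610) = '000000000' + '1001100010' = 0000000001001100010 (19 bits)


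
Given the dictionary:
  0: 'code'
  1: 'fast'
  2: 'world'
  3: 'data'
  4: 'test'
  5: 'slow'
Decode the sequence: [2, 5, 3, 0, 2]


Look up each index in the dictionary:
  2 -> 'world'
  5 -> 'slow'
  3 -> 'data'
  0 -> 'code'
  2 -> 'world'

Decoded: "world slow data code world"


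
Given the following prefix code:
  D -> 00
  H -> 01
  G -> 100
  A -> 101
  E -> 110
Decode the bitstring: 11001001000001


Decoding step by step:
Bits 110 -> E
Bits 01 -> H
Bits 00 -> D
Bits 100 -> G
Bits 00 -> D
Bits 01 -> H


Decoded message: EHDGDH


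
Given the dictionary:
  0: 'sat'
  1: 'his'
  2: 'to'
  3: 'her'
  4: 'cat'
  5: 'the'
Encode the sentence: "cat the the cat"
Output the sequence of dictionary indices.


Look up each word in the dictionary:
  'cat' -> 4
  'the' -> 5
  'the' -> 5
  'cat' -> 4

Encoded: [4, 5, 5, 4]


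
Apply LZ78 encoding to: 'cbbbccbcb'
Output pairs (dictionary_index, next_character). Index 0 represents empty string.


LZ78 encoding steps:
Dictionary: {0: ''}
Step 1: w='' (idx 0), next='c' -> output (0, 'c'), add 'c' as idx 1
Step 2: w='' (idx 0), next='b' -> output (0, 'b'), add 'b' as idx 2
Step 3: w='b' (idx 2), next='b' -> output (2, 'b'), add 'bb' as idx 3
Step 4: w='c' (idx 1), next='c' -> output (1, 'c'), add 'cc' as idx 4
Step 5: w='b' (idx 2), next='c' -> output (2, 'c'), add 'bc' as idx 5
Step 6: w='b' (idx 2), end of input -> output (2, '')


Encoded: [(0, 'c'), (0, 'b'), (2, 'b'), (1, 'c'), (2, 'c'), (2, '')]


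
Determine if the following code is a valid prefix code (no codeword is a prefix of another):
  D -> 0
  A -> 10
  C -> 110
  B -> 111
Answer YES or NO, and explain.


Checking each pair (does one codeword prefix another?):
  D='0' vs A='10': no prefix
  D='0' vs C='110': no prefix
  D='0' vs B='111': no prefix
  A='10' vs D='0': no prefix
  A='10' vs C='110': no prefix
  A='10' vs B='111': no prefix
  C='110' vs D='0': no prefix
  C='110' vs A='10': no prefix
  C='110' vs B='111': no prefix
  B='111' vs D='0': no prefix
  B='111' vs A='10': no prefix
  B='111' vs C='110': no prefix
No violation found over all pairs.

YES -- this is a valid prefix code. No codeword is a prefix of any other codeword.


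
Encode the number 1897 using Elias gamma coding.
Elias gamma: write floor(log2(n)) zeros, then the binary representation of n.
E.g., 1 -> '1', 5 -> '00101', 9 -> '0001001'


num_bits = floor(log2(1897)) + 1 = 11
leading_zeros = num_bits - 1 = 10
binary(1897) = 11101101001

Elias gamma(1897) = '0000000000' + '11101101001' = 000000000011101101001 (21 bits)


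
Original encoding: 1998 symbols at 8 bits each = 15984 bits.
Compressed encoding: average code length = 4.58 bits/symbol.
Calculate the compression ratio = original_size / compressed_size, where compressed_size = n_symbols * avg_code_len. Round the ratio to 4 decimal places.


original_size = n_symbols * orig_bits = 1998 * 8 = 15984 bits
compressed_size = n_symbols * avg_code_len = 1998 * 4.58 = 9150.84 bits
ratio = original_size / compressed_size = 15984 / 9150.84 = 1.7467

Compression ratio = 1.7467


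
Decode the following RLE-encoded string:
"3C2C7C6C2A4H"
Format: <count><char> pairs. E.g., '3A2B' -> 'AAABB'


Expanding each <count><char> pair:
  3C -> 'CCC'
  2C -> 'CC'
  7C -> 'CCCCCCC'
  6C -> 'CCCCCC'
  2A -> 'AA'
  4H -> 'HHHH'

Decoded = CCCCCCCCCCCCCCCCCCAAHHHH


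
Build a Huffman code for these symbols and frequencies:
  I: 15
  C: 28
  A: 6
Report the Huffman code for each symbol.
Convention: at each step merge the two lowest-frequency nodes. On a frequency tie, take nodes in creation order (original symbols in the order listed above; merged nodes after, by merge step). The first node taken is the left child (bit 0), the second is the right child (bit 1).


Huffman tree construction:
Step 1: Merge A(6) + I(15) = 21
Step 2: Merge (A+I)(21) + C(28) = 49
Read each symbol's code off the tree from the root (left child = 0, right child = 1).

Codes:
  I: 01 (length 2)
  C: 1 (length 1)
  A: 00 (length 2)
Average code length: 70/49 = 1.4286 bits/symbol


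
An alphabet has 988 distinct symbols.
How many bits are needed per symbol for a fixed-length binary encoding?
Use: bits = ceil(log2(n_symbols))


log2(988) = 9.9484
Bracket: 2^9 = 512 < 988 <= 2^10 = 1024
So ceil(log2(988)) = 10

bits = ceil(log2(988)) = ceil(9.9484) = 10 bits


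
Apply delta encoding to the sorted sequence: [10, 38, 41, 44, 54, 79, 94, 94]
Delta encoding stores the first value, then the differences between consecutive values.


First value: 10
Deltas:
  38 - 10 = 28
  41 - 38 = 3
  44 - 41 = 3
  54 - 44 = 10
  79 - 54 = 25
  94 - 79 = 15
  94 - 94 = 0


Delta encoded: [10, 28, 3, 3, 10, 25, 15, 0]


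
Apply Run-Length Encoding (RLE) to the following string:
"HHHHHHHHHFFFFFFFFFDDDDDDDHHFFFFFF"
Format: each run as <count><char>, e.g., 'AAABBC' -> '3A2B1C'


Scanning runs left to right:
  i=0: run of 'H' x 9 -> '9H'
  i=9: run of 'F' x 9 -> '9F'
  i=18: run of 'D' x 7 -> '7D'
  i=25: run of 'H' x 2 -> '2H'
  i=27: run of 'F' x 6 -> '6F'

RLE = 9H9F7D2H6F


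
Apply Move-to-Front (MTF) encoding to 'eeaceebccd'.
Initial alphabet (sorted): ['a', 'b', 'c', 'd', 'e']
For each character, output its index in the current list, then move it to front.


MTF encoding:
'e': index 4 in ['a', 'b', 'c', 'd', 'e'] -> ['e', 'a', 'b', 'c', 'd']
'e': index 0 in ['e', 'a', 'b', 'c', 'd'] -> ['e', 'a', 'b', 'c', 'd']
'a': index 1 in ['e', 'a', 'b', 'c', 'd'] -> ['a', 'e', 'b', 'c', 'd']
'c': index 3 in ['a', 'e', 'b', 'c', 'd'] -> ['c', 'a', 'e', 'b', 'd']
'e': index 2 in ['c', 'a', 'e', 'b', 'd'] -> ['e', 'c', 'a', 'b', 'd']
'e': index 0 in ['e', 'c', 'a', 'b', 'd'] -> ['e', 'c', 'a', 'b', 'd']
'b': index 3 in ['e', 'c', 'a', 'b', 'd'] -> ['b', 'e', 'c', 'a', 'd']
'c': index 2 in ['b', 'e', 'c', 'a', 'd'] -> ['c', 'b', 'e', 'a', 'd']
'c': index 0 in ['c', 'b', 'e', 'a', 'd'] -> ['c', 'b', 'e', 'a', 'd']
'd': index 4 in ['c', 'b', 'e', 'a', 'd'] -> ['d', 'c', 'b', 'e', 'a']


Output: [4, 0, 1, 3, 2, 0, 3, 2, 0, 4]


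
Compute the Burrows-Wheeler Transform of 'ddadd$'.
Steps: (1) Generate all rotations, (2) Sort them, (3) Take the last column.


Rotations (sorted):
  0: $ddadd -> last char: d
  1: add$dd -> last char: d
  2: d$ddad -> last char: d
  3: dadd$d -> last char: d
  4: dd$dda -> last char: a
  5: ddadd$ -> last char: $


BWT = dddda$


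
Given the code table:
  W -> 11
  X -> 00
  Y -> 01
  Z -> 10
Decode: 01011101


Decoding:
01 -> Y
01 -> Y
11 -> W
01 -> Y


Result: YYWY


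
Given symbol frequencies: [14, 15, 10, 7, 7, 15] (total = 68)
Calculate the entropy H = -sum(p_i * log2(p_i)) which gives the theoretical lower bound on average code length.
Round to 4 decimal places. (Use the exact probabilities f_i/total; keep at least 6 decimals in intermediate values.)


Per-symbol terms -p_i * log2(p_i) with p_i = f_i/68:
  p = 14/68 = 0.205882: log2(p) = -2.280108, -p*log2(p) = 0.469434
  p = 15/68 = 0.220588: log2(p) = -2.180572, -p*log2(p) = 0.481009
  p = 10/68 = 0.147059: log2(p) = -2.765535, -p*log2(p) = 0.406696
  p = 7/68 = 0.102941: log2(p) = -3.280108, -p*log2(p) = 0.337658
  p = 7/68 = 0.102941: log2(p) = -3.280108, -p*log2(p) = 0.337658
  p = 15/68 = 0.220588: log2(p) = -2.180572, -p*log2(p) = 0.481009
H = 0.469434 + 0.481009 + 0.406696 + 0.337658 + 0.337658 + 0.481009 = 2.513464

H = 2.5135 bits/symbol


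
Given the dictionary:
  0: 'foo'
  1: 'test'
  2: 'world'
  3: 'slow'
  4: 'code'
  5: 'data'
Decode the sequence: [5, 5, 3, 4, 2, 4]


Look up each index in the dictionary:
  5 -> 'data'
  5 -> 'data'
  3 -> 'slow'
  4 -> 'code'
  2 -> 'world'
  4 -> 'code'

Decoded: "data data slow code world code"


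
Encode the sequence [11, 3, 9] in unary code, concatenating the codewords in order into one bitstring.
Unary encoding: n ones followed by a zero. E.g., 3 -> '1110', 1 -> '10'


Encode each number as n ones followed by a terminating 0:
  11 -> 111111111110 (12 bits)
  3 -> 1110 (4 bits)
  9 -> 1111111110 (10 bits)
Total length = 12 + 4 + 10 = 26 bits.

Unary([11, 3, 9]) = 11111111111011101111111110 (26 bits)


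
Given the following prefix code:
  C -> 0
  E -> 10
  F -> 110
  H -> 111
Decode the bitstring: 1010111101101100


Decoding step by step:
Bits 10 -> E
Bits 10 -> E
Bits 111 -> H
Bits 10 -> E
Bits 110 -> F
Bits 110 -> F
Bits 0 -> C


Decoded message: EEHEFFC


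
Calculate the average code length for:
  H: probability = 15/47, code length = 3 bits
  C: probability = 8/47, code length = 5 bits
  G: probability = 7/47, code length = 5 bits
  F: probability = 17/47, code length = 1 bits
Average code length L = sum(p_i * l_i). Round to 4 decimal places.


Weighted contributions p_i * l_i:
  H: (15/47) * 3 = 45/47
  C: (8/47) * 5 = 40/47
  G: (7/47) * 5 = 35/47
  F: (17/47) * 1 = 17/47
Sum = (45 + 40 + 35 + 17)/47 = 137/47

L = 137/47 = 2.9149 bits/symbol


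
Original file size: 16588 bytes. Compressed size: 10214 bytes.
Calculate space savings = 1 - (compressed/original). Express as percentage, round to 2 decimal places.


ratio = compressed/original = 10214/16588 = 0.615746
savings = 1 - ratio = 1 - 0.615746 = 0.384254
as a percentage: 0.384254 * 100 = 38.43%

Space savings = 1 - 10214/16588 = 38.43%


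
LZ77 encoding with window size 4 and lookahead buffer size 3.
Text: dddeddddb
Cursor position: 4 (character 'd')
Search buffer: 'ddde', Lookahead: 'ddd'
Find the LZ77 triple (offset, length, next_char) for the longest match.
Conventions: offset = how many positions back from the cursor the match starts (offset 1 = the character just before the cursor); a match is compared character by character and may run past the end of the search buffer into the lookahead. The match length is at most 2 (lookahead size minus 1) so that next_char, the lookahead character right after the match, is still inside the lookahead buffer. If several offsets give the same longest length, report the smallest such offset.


Try each offset into the search buffer:
  offset=1 (pos 3, char 'e'): match length 0
  offset=2 (pos 2, char 'd'): match length 1
  offset=3 (pos 1, char 'd'): match length 2
  offset=4 (pos 0, char 'd'): match length 2
Longest match has length 2, found at offsets 3, 4; take the smallest, offset 3.
next_char = character at position 4 + 2 = 6 -> 'd'

Best match: offset=3, length=2 (matching 'dd' starting at position 1)
LZ77 triple: (3, 2, 'd')


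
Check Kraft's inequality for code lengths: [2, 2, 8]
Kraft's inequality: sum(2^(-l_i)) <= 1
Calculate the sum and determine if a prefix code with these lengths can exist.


Sum = 2^(-2) + 2^(-2) + 2^(-8)
    = 0.25 + 0.25 + 0.00390625
    = 129/256 = 0.50390625
Since 0.50390625 <= 1, Kraft's inequality IS satisfied.
A prefix code with these lengths CAN exist.

Kraft sum = 0.50390625. Satisfied.


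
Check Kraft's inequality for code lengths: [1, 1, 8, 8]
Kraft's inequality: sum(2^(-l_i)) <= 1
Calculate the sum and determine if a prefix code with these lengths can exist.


Sum = 2^(-1) + 2^(-1) + 2^(-8) + 2^(-8)
    = 0.5 + 0.5 + 0.00390625 + 0.00390625
    = 258/256 = 1.0078125
Since 1.0078125 > 1, Kraft's inequality is NOT satisfied.
A prefix code with these lengths CANNOT exist.

Kraft sum = 1.0078125. Not satisfied.


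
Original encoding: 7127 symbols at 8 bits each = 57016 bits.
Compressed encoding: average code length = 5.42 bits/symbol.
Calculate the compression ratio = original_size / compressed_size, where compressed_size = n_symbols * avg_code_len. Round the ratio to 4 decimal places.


original_size = n_symbols * orig_bits = 7127 * 8 = 57016 bits
compressed_size = n_symbols * avg_code_len = 7127 * 5.42 = 38628.34 bits
ratio = original_size / compressed_size = 57016 / 38628.34 = 1.476

Compression ratio = 1.476


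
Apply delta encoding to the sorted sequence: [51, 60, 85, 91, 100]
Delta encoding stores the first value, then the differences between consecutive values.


First value: 51
Deltas:
  60 - 51 = 9
  85 - 60 = 25
  91 - 85 = 6
  100 - 91 = 9


Delta encoded: [51, 9, 25, 6, 9]


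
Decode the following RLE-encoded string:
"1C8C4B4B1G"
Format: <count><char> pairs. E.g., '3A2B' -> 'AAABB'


Expanding each <count><char> pair:
  1C -> 'C'
  8C -> 'CCCCCCCC'
  4B -> 'BBBB'
  4B -> 'BBBB'
  1G -> 'G'

Decoded = CCCCCCCCCBBBBBBBBG


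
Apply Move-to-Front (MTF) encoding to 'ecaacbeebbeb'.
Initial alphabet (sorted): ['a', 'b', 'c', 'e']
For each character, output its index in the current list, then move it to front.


MTF encoding:
'e': index 3 in ['a', 'b', 'c', 'e'] -> ['e', 'a', 'b', 'c']
'c': index 3 in ['e', 'a', 'b', 'c'] -> ['c', 'e', 'a', 'b']
'a': index 2 in ['c', 'e', 'a', 'b'] -> ['a', 'c', 'e', 'b']
'a': index 0 in ['a', 'c', 'e', 'b'] -> ['a', 'c', 'e', 'b']
'c': index 1 in ['a', 'c', 'e', 'b'] -> ['c', 'a', 'e', 'b']
'b': index 3 in ['c', 'a', 'e', 'b'] -> ['b', 'c', 'a', 'e']
'e': index 3 in ['b', 'c', 'a', 'e'] -> ['e', 'b', 'c', 'a']
'e': index 0 in ['e', 'b', 'c', 'a'] -> ['e', 'b', 'c', 'a']
'b': index 1 in ['e', 'b', 'c', 'a'] -> ['b', 'e', 'c', 'a']
'b': index 0 in ['b', 'e', 'c', 'a'] -> ['b', 'e', 'c', 'a']
'e': index 1 in ['b', 'e', 'c', 'a'] -> ['e', 'b', 'c', 'a']
'b': index 1 in ['e', 'b', 'c', 'a'] -> ['b', 'e', 'c', 'a']


Output: [3, 3, 2, 0, 1, 3, 3, 0, 1, 0, 1, 1]


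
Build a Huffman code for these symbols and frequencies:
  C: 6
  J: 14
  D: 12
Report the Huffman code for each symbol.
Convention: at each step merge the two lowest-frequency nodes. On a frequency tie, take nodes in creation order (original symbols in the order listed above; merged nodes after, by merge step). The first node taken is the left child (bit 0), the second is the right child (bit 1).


Huffman tree construction:
Step 1: Merge C(6) + D(12) = 18
Step 2: Merge J(14) + (C+D)(18) = 32
Read each symbol's code off the tree from the root (left child = 0, right child = 1).

Codes:
  C: 10 (length 2)
  J: 0 (length 1)
  D: 11 (length 2)
Average code length: 50/32 = 1.5625 bits/symbol


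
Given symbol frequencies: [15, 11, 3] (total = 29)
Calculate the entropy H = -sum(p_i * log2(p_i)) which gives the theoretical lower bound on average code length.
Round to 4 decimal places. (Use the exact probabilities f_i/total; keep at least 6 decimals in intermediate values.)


Per-symbol terms -p_i * log2(p_i) with p_i = f_i/29:
  p = 15/29 = 0.517241: log2(p) = -0.951090, -p*log2(p) = 0.491943
  p = 11/29 = 0.379310: log2(p) = -1.398549, -p*log2(p) = 0.530484
  p = 3/29 = 0.103448: log2(p) = -3.273018, -p*log2(p) = 0.338588
H = 0.491943 + 0.530484 + 0.338588 = 1.361015

H = 1.361 bits/symbol


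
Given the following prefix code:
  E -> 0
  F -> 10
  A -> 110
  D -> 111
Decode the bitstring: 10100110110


Decoding step by step:
Bits 10 -> F
Bits 10 -> F
Bits 0 -> E
Bits 110 -> A
Bits 110 -> A


Decoded message: FFEAA


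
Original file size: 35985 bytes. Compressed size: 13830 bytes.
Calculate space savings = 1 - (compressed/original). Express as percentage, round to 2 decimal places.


ratio = compressed/original = 13830/35985 = 0.384327
savings = 1 - ratio = 1 - 0.384327 = 0.615673
as a percentage: 0.615673 * 100 = 61.57%

Space savings = 1 - 13830/35985 = 61.57%


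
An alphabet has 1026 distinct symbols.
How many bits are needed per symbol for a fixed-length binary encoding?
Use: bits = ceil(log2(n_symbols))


log2(1026) = 10.0028
Bracket: 2^10 = 1024 < 1026 <= 2^11 = 2048
So ceil(log2(1026)) = 11

bits = ceil(log2(1026)) = ceil(10.0028) = 11 bits


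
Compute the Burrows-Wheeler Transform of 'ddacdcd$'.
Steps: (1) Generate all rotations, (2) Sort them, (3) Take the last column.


Rotations (sorted):
  0: $ddacdcd -> last char: d
  1: acdcd$dd -> last char: d
  2: cd$ddacd -> last char: d
  3: cdcd$dda -> last char: a
  4: d$ddacdc -> last char: c
  5: dacdcd$d -> last char: d
  6: dcd$ddac -> last char: c
  7: ddacdcd$ -> last char: $


BWT = dddacdc$


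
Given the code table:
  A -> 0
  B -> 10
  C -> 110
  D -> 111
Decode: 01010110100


Decoding:
0 -> A
10 -> B
10 -> B
110 -> C
10 -> B
0 -> A


Result: ABBCBA


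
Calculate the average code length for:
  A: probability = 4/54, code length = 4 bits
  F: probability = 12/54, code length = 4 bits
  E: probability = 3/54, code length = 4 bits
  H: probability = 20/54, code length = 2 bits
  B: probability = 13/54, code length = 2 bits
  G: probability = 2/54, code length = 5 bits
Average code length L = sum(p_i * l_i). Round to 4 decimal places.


Weighted contributions p_i * l_i:
  A: (4/54) * 4 = 16/54
  F: (12/54) * 4 = 48/54
  E: (3/54) * 4 = 12/54
  H: (20/54) * 2 = 40/54
  B: (13/54) * 2 = 26/54
  G: (2/54) * 5 = 10/54
Sum = (16 + 48 + 12 + 40 + 26 + 10)/54 = 152/54

L = 152/54 = 2.8148 bits/symbol


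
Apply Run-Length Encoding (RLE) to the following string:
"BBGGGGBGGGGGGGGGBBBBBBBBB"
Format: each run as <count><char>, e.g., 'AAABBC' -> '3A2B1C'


Scanning runs left to right:
  i=0: run of 'B' x 2 -> '2B'
  i=2: run of 'G' x 4 -> '4G'
  i=6: run of 'B' x 1 -> '1B'
  i=7: run of 'G' x 9 -> '9G'
  i=16: run of 'B' x 9 -> '9B'

RLE = 2B4G1B9G9B


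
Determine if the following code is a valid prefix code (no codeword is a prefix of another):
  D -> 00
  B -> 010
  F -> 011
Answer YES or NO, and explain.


Checking each pair (does one codeword prefix another?):
  D='00' vs B='010': no prefix
  D='00' vs F='011': no prefix
  B='010' vs D='00': no prefix
  B='010' vs F='011': no prefix
  F='011' vs D='00': no prefix
  F='011' vs B='010': no prefix
No violation found over all pairs.

YES -- this is a valid prefix code. No codeword is a prefix of any other codeword.


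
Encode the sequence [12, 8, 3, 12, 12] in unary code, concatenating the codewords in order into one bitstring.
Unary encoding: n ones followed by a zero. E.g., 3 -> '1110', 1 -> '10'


Encode each number as n ones followed by a terminating 0:
  12 -> 1111111111110 (13 bits)
  8 -> 111111110 (9 bits)
  3 -> 1110 (4 bits)
  12 -> 1111111111110 (13 bits)
  12 -> 1111111111110 (13 bits)
Total length = 13 + 9 + 4 + 13 + 13 = 52 bits.

Unary([12, 8, 3, 12, 12]) = 1111111111110111111110111011111111111101111111111110 (52 bits)


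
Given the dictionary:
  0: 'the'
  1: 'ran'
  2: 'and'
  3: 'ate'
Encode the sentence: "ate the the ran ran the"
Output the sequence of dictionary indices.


Look up each word in the dictionary:
  'ate' -> 3
  'the' -> 0
  'the' -> 0
  'ran' -> 1
  'ran' -> 1
  'the' -> 0

Encoded: [3, 0, 0, 1, 1, 0]


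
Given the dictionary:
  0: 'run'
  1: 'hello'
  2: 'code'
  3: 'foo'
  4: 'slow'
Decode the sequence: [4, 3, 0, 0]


Look up each index in the dictionary:
  4 -> 'slow'
  3 -> 'foo'
  0 -> 'run'
  0 -> 'run'

Decoded: "slow foo run run"


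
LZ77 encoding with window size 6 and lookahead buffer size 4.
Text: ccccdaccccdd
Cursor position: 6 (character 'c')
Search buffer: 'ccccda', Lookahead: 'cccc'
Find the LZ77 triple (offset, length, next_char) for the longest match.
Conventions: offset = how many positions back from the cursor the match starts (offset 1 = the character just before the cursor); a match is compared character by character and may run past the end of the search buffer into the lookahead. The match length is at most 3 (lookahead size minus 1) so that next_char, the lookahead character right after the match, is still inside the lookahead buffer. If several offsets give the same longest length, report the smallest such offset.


Try each offset into the search buffer:
  offset=1 (pos 5, char 'a'): match length 0
  offset=2 (pos 4, char 'd'): match length 0
  offset=3 (pos 3, char 'c'): match length 1
  offset=4 (pos 2, char 'c'): match length 2
  offset=5 (pos 1, char 'c'): match length 3
  offset=6 (pos 0, char 'c'): match length 3
Longest match has length 3, found at offsets 5, 6; take the smallest, offset 5.
next_char = character at position 6 + 3 = 9 -> 'c'

Best match: offset=5, length=3 (matching 'ccc' starting at position 1)
LZ77 triple: (5, 3, 'c')


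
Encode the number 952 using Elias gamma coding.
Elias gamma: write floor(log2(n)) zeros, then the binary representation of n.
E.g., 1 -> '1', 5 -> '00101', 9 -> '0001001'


num_bits = floor(log2(952)) + 1 = 10
leading_zeros = num_bits - 1 = 9
binary(952) = 1110111000

Elias gamma(952) = '000000000' + '1110111000' = 0000000001110111000 (19 bits)


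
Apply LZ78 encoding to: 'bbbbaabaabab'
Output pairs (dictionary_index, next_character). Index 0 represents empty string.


LZ78 encoding steps:
Dictionary: {0: ''}
Step 1: w='' (idx 0), next='b' -> output (0, 'b'), add 'b' as idx 1
Step 2: w='b' (idx 1), next='b' -> output (1, 'b'), add 'bb' as idx 2
Step 3: w='b' (idx 1), next='a' -> output (1, 'a'), add 'ba' as idx 3
Step 4: w='' (idx 0), next='a' -> output (0, 'a'), add 'a' as idx 4
Step 5: w='ba' (idx 3), next='a' -> output (3, 'a'), add 'baa' as idx 5
Step 6: w='ba' (idx 3), next='b' -> output (3, 'b'), add 'bab' as idx 6


Encoded: [(0, 'b'), (1, 'b'), (1, 'a'), (0, 'a'), (3, 'a'), (3, 'b')]


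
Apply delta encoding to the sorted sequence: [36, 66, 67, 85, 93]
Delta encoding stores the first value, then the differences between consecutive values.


First value: 36
Deltas:
  66 - 36 = 30
  67 - 66 = 1
  85 - 67 = 18
  93 - 85 = 8


Delta encoded: [36, 30, 1, 18, 8]


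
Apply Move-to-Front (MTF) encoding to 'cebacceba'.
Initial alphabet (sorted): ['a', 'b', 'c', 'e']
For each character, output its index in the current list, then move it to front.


MTF encoding:
'c': index 2 in ['a', 'b', 'c', 'e'] -> ['c', 'a', 'b', 'e']
'e': index 3 in ['c', 'a', 'b', 'e'] -> ['e', 'c', 'a', 'b']
'b': index 3 in ['e', 'c', 'a', 'b'] -> ['b', 'e', 'c', 'a']
'a': index 3 in ['b', 'e', 'c', 'a'] -> ['a', 'b', 'e', 'c']
'c': index 3 in ['a', 'b', 'e', 'c'] -> ['c', 'a', 'b', 'e']
'c': index 0 in ['c', 'a', 'b', 'e'] -> ['c', 'a', 'b', 'e']
'e': index 3 in ['c', 'a', 'b', 'e'] -> ['e', 'c', 'a', 'b']
'b': index 3 in ['e', 'c', 'a', 'b'] -> ['b', 'e', 'c', 'a']
'a': index 3 in ['b', 'e', 'c', 'a'] -> ['a', 'b', 'e', 'c']


Output: [2, 3, 3, 3, 3, 0, 3, 3, 3]


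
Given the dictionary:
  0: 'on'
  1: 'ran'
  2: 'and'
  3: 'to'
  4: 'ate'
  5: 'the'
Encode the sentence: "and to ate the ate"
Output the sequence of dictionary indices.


Look up each word in the dictionary:
  'and' -> 2
  'to' -> 3
  'ate' -> 4
  'the' -> 5
  'ate' -> 4

Encoded: [2, 3, 4, 5, 4]


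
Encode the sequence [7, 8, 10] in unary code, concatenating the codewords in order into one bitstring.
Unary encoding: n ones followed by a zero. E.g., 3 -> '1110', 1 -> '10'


Encode each number as n ones followed by a terminating 0:
  7 -> 11111110 (8 bits)
  8 -> 111111110 (9 bits)
  10 -> 11111111110 (11 bits)
Total length = 8 + 9 + 11 = 28 bits.

Unary([7, 8, 10]) = 1111111011111111011111111110 (28 bits)
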